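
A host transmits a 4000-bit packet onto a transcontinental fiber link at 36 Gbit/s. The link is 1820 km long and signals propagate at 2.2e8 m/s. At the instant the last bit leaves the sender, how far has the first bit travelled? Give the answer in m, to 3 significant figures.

t_tx = L/R = 4000/36000000000 = 1.11111e-07 s.
Distance = s × t_tx = 2.2e+08 × 1.11111e-07 = 24.4 m.

24.4 m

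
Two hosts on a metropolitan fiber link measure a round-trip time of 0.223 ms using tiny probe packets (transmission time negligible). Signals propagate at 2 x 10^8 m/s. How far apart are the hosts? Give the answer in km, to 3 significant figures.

One-way propagation = RTT/2 = 0.1115 ms.
d = s × t = 200000000 × 0.0001115 = 22.3 km.

22.3 km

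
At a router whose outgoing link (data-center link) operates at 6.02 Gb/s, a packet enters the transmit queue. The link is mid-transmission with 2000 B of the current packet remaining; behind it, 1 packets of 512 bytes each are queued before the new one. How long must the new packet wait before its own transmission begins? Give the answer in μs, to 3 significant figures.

Each queued packet: L/R = 4096/6020000000 = 0.680399 μs.
1 queued → 0.680399 μs.
Plus remaining 16000 bits of current packet: 2.65781 μs.
Queuing delay = 3.34 μs.

3.34 μs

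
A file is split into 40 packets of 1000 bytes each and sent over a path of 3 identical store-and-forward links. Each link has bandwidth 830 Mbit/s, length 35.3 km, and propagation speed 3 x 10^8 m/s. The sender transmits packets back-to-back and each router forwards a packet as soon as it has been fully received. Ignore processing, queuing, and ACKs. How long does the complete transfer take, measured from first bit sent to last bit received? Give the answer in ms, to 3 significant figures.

0.758 ms

Per-hop transmission t_tx = L/R = 8000/830000000 = 0.00963855 ms.
Per-hop propagation t_prop = 35300/300000000 = 0.117667 ms.
Pipeline fill: first packet needs 3·t_tx to clear all hops; remaining 39 packets each add one t_tx.
Total = (3+40-1)·t_tx + 3·t_prop = 42·0.00963855 + 3·0.117667 = 0.758 ms.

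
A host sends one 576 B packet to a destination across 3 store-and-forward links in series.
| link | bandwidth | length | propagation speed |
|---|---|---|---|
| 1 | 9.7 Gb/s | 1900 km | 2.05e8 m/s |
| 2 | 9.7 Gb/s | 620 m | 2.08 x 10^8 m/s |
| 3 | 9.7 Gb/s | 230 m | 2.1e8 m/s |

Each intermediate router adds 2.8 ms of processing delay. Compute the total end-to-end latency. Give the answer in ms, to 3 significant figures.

L = 576 × 8 = 4608 bits.
Transmission delay per hop = L/R = 4608/9700000000 = 0.000475052 ms; 3 hops → 0.00142515 ms.
Propagation delays (d/s per hop): 9.26829, 0.00298077, 0.00109524 ms; sum = 9.27237 ms.
Processing at 2 router(s): 2 × 2.8 ms = 5.6 ms.
End-to-end = 14.9 ms.

14.9 ms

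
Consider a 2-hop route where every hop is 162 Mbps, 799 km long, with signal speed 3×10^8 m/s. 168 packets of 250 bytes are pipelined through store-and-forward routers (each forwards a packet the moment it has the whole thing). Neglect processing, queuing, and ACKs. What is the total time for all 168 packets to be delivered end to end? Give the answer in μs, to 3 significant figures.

7410 μs

Per-hop transmission t_tx = L/R = 2000/162000000 = 12.3457 μs.
Per-hop propagation t_prop = 799000/300000000 = 2663.33 μs.
Pipeline fill: first packet needs 2·t_tx to clear all hops; remaining 167 packets each add one t_tx.
Total = (2+168-1)·t_tx + 2·t_prop = 169·12.3457 + 2·2663.33 = 7410 μs.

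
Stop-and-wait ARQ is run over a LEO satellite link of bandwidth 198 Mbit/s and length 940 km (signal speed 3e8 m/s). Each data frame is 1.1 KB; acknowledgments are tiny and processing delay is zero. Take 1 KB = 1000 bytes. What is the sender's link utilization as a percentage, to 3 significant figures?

0.704 %

t_tx = L/R = 8800/198000000 = 4.44444e-05 s.
t_prop = 940000/300000000 = 0.00313333 s; RTT = 0.00626667 s.
Cycle = t_tx + RTT = 0.00631111 s.
Utilization = t_tx / cycle = 4.44444e-05/0.00631111 = 0.704 %.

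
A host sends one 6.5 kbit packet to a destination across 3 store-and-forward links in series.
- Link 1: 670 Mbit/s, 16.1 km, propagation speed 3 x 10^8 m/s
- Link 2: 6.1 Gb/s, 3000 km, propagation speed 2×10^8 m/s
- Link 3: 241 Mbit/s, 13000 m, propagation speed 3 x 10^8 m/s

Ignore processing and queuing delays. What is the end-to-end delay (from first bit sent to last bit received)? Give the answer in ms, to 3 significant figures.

L = 6500 bits.
Transmission delays (L/R per hop): 0.00970149, 0.00106557, 0.026971 ms; sum = 0.037738 ms.
Propagation delays (d/s per hop): 0.0536667, 15, 0.0433333 ms; sum = 15.097 ms.
End-to-end = 15.1 ms.

15.1 ms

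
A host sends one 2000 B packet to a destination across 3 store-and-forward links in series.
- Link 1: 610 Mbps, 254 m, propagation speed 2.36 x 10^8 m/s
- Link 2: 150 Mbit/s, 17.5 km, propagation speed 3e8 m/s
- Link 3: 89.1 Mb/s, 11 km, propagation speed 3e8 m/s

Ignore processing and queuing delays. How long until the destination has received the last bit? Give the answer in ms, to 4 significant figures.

L = 2000 × 8 = 16000 bits.
Transmission delays (L/R per hop): 0.0262295, 0.106667, 0.179574 ms; sum = 0.31247 ms.
Propagation delays (d/s per hop): 0.00107627, 0.0583333, 0.0366667 ms; sum = 0.0960763 ms.
End-to-end = 0.4085 ms.

0.4085 ms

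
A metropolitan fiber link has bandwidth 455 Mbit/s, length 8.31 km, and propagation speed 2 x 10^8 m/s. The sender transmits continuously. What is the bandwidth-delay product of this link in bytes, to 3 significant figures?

Propagation delay = 8310 / 200000000 = 4.155e-05 s.
BDP = R × t_prop = 455000000 × 4.155e-05 = 18905.3 bits.
In bytes: 18905.3/8 = 2360 bytes.

2360 bytes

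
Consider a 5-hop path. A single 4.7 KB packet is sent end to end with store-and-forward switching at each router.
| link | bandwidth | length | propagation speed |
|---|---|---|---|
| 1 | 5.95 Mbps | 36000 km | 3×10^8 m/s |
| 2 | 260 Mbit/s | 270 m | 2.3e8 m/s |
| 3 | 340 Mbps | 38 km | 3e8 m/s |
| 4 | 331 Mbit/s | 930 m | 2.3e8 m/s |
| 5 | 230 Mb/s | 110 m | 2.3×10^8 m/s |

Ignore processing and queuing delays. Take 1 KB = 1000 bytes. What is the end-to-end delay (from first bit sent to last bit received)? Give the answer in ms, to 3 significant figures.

L = 37600 bits.
Transmission delays (L/R per hop): 6.31933, 0.144615, 0.110588, 0.113595, 0.163478 ms; sum = 6.8516 ms.
Propagation delays (d/s per hop): 120, 0.00117391, 0.126667, 0.00404348, 0.000478261 ms; sum = 120.132 ms.
End-to-end = 127 ms.

127 ms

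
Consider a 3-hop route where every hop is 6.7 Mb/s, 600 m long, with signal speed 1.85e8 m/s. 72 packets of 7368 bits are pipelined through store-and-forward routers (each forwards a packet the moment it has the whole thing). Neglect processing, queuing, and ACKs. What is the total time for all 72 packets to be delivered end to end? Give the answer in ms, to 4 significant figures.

81.39 ms

Per-hop transmission t_tx = L/R = 7368/6700000 = 1.0997 ms.
Per-hop propagation t_prop = 600/185000000 = 0.00324324 ms.
Pipeline fill: first packet needs 3·t_tx to clear all hops; remaining 71 packets each add one t_tx.
Total = (3+72-1)·t_tx + 3·t_prop = 74·1.0997 + 3·0.00324324 = 81.39 ms.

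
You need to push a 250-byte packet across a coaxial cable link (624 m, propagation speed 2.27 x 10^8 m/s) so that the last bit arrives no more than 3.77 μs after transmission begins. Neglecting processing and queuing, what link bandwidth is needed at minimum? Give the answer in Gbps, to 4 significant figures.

L = 2000 bits.
Propagation delay = 624 / 227000000 = 2.7489 μs.
Transmission budget = 3.77 − 2.7489 = 1.0211 μs.
R ≥ L / t_tx = 2000 bits / 1.0211e-06 s = 1.959 Gbps.

1.959 Gbps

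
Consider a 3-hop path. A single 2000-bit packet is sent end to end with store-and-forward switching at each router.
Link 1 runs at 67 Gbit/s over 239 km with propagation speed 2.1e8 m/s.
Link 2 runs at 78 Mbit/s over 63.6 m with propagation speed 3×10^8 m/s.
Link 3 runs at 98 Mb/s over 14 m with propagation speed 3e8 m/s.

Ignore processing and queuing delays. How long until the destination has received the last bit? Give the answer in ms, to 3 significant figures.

Transmission delays (L/R per hop): 2.98507e-05, 0.025641, 0.0204082 ms; sum = 0.046079 ms.
Propagation delays (d/s per hop): 1.1381, 0.000212, 4.66667e-05 ms; sum = 1.13835 ms.
End-to-end = 1.18 ms.

1.18 ms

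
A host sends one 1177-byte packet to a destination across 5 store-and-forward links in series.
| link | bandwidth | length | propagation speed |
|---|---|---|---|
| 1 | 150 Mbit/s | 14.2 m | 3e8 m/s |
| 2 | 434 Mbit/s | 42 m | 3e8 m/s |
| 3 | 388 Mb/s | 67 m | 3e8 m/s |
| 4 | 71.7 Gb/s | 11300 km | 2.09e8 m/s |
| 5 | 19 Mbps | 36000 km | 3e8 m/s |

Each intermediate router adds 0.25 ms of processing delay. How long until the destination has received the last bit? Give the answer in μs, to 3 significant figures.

L = 1177 × 8 = 9416 bits.
Transmission delays (L/R per hop): 62.7733, 21.6959, 24.268, 0.131325, 495.579 μs; sum = 604.447 μs.
Propagation delays (d/s per hop): 0.0473333, 0.14, 0.223333, 54067, 120000 μs; sum = 174067 μs.
Processing at 4 router(s): 4 × 0.25 ms = 1000 μs.
End-to-end = 176000 μs.

176000 μs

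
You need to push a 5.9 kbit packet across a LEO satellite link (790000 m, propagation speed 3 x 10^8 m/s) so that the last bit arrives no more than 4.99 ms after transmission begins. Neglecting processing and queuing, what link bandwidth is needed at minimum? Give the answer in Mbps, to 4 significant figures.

Propagation delay = 790000 / 300000000 = 2.63333 ms.
Transmission budget = 4.99 − 2.63333 = 2.35667 ms.
R ≥ L / t_tx = 5900 bits / 0.00235667 s = 2.504 Mbps.

2.504 Mbps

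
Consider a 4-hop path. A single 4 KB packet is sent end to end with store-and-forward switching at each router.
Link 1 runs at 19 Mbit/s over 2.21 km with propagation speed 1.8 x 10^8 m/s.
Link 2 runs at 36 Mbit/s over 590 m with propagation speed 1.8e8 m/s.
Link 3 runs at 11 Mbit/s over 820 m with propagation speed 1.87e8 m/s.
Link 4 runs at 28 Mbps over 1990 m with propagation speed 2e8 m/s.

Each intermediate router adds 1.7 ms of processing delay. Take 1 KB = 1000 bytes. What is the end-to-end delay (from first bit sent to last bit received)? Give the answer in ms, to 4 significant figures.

L = 32000 bits.
Transmission delays (L/R per hop): 1.68421, 0.888889, 2.90909, 1.14286 ms; sum = 6.62505 ms.
Propagation delays (d/s per hop): 0.0122778, 0.00327778, 0.00438503, 0.00995 ms; sum = 0.0298906 ms.
Processing at 3 router(s): 3 × 1.7 ms = 5.1 ms.
End-to-end = 11.75 ms.

11.75 ms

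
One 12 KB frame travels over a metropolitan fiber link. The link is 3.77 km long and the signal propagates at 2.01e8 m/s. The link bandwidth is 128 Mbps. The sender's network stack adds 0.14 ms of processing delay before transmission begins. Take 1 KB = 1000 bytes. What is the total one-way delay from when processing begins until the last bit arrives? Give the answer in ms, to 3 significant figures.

L = 96000 bits.
Transmission delay = L/R = 96000 / 128000000 = 0.75 ms.
Propagation delay = d/s = 3770 m / 2.01e+08 m/s = 0.0187562 ms.
Plus processing delay 0.14 ms = 0.14 ms.
Total = 0.909 ms.

0.909 ms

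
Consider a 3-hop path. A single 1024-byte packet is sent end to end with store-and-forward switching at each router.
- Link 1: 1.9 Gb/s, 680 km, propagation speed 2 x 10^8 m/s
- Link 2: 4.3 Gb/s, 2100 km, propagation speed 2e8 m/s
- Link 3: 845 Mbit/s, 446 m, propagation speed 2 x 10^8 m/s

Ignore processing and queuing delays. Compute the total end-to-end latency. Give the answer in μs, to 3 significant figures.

L = 1024 × 8 = 8192 bits.
Transmission delays (L/R per hop): 4.31158, 1.90512, 9.69467 μs; sum = 15.9114 μs.
Propagation delays (d/s per hop): 3400, 10500, 2.23 μs; sum = 13902.2 μs.
End-to-end = 13900 μs.

13900 μs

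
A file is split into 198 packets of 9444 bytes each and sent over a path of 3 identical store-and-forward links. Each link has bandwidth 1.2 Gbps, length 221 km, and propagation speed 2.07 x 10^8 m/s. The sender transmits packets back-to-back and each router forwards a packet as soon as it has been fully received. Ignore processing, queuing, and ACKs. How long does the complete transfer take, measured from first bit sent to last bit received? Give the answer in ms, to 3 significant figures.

Per-hop transmission t_tx = L/R = 75552/1200000000 = 0.06296 ms.
Per-hop propagation t_prop = 221000/2.07e+08 = 1.06763 ms.
Pipeline fill: first packet needs 3·t_tx to clear all hops; remaining 197 packets each add one t_tx.
Total = (3+198-1)·t_tx + 3·t_prop = 200·0.06296 + 3·1.06763 = 15.8 ms.

15.8 ms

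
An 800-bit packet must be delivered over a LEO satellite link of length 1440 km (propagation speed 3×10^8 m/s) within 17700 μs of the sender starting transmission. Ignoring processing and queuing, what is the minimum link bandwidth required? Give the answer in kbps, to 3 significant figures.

62.0 kbps

Propagation delay = 1440000 / 300000000 = 4800 μs.
Transmission budget = 17700 − 4800 = 12900 μs.
R ≥ L / t_tx = 800 bits / 0.0129 s = 62.0 kbps.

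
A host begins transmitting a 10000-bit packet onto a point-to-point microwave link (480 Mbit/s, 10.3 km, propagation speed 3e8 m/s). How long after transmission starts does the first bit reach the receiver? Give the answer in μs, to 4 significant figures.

34.33 μs

First bit experiences only propagation delay: d/s = 10300/300000000 = 34.33 μs.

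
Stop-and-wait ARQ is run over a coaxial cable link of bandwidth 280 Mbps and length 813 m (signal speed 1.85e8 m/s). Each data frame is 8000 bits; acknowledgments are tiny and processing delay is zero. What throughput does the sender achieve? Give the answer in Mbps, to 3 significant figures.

214 Mbps

t_tx = L/R = 8000/280000000 = 2.85714e-05 s.
t_prop = 813/185000000 = 4.39459e-06 s; RTT = 8.78919e-06 s.
Cycle = t_tx + RTT = 3.73606e-05 s.
Throughput = L / cycle = 8000 / 3.73606e-05 = 214 Mbps.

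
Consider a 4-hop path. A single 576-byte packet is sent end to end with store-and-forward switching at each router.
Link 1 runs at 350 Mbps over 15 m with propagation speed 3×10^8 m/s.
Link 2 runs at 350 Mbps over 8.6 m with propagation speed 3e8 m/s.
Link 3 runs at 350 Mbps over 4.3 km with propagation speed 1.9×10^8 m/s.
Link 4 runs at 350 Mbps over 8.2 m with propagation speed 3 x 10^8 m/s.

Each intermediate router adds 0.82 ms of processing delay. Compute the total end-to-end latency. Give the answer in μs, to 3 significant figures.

L = 576 × 8 = 4608 bits.
Transmission delay per hop = L/R = 4608/350000000 = 13.1657 μs; 4 hops → 52.6629 μs.
Propagation delays (d/s per hop): 0.05, 0.0286667, 22.6316, 0.0273333 μs; sum = 22.7376 μs.
Processing at 3 router(s): 3 × 0.82 ms = 2460 μs.
End-to-end = 2540 μs.

2540 μs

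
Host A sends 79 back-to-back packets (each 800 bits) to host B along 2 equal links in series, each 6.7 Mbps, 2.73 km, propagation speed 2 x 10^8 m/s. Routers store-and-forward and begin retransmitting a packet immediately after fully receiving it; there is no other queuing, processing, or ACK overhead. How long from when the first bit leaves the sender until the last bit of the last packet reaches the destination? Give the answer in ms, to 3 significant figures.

Per-hop transmission t_tx = L/R = 800/6700000 = 0.119403 ms.
Per-hop propagation t_prop = 2730/200000000 = 0.01365 ms.
Pipeline fill: first packet needs 2·t_tx to clear all hops; remaining 78 packets each add one t_tx.
Total = (2+79-1)·t_tx + 2·t_prop = 80·0.119403 + 2·0.01365 = 9.58 ms.

9.58 ms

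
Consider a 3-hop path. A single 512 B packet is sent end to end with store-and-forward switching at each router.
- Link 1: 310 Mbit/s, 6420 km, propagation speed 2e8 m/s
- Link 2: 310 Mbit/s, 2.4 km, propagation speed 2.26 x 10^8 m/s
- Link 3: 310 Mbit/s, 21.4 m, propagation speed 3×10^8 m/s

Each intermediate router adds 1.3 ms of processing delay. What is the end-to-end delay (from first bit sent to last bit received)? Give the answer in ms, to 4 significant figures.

34.75 ms

L = 512 × 8 = 4096 bits.
Transmission delay per hop = L/R = 4096/310000000 = 0.0132129 ms; 3 hops → 0.0396387 ms.
Propagation delays (d/s per hop): 32.1, 0.0106195, 7.13333e-05 ms; sum = 32.1107 ms.
Processing at 2 router(s): 2 × 1.3 ms = 2.6 ms.
End-to-end = 34.75 ms.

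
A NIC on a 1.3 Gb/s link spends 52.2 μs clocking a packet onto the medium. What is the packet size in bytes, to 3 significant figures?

8480 bytes

L = R × t_tx = 1300000000 b/s × 5.22e-05 s = 67860 bits.
In bytes: 67860 / 8 = 8480 bytes.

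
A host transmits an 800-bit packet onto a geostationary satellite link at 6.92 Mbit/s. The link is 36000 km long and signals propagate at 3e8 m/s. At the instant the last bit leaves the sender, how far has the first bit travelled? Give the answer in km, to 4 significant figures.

34.68 km

t_tx = L/R = 800/6920000 = 0.000115607 s.
Distance = s × t_tx = 300000000 × 0.000115607 = 34.68 km.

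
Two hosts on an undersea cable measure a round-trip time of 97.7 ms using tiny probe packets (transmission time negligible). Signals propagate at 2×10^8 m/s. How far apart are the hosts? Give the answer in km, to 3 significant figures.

One-way propagation = RTT/2 = 48.85 ms.
d = s × t = 200000000 × 0.04885 = 9770 km.

9770 km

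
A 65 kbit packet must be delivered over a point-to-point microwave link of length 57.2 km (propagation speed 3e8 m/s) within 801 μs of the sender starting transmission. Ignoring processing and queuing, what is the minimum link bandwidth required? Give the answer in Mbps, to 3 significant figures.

Propagation delay = 57200 / 300000000 = 190.667 μs.
Transmission budget = 801 − 190.667 = 610.333 μs.
R ≥ L / t_tx = 65000 bits / 0.000610333 s = 106 Mbps.

106 Mbps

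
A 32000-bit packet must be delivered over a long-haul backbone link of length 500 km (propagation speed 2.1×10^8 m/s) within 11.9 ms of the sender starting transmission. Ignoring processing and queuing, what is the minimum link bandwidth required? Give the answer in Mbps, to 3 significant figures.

Propagation delay = 500000 / 210000000 = 2.38095 ms.
Transmission budget = 11.9 − 2.38095 = 9.51905 ms.
R ≥ L / t_tx = 32000 bits / 0.00951905 s = 3.36 Mbps.

3.36 Mbps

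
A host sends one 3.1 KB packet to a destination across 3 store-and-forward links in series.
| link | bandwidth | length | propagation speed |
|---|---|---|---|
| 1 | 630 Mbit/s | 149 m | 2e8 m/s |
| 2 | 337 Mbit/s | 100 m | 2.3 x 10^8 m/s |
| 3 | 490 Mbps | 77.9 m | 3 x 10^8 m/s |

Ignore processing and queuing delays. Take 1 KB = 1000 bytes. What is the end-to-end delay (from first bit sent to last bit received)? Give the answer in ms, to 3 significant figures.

L = 24800 bits.
Transmission delays (L/R per hop): 0.0393651, 0.0735905, 0.0506122 ms; sum = 0.163568 ms.
Propagation delays (d/s per hop): 0.000745, 0.000434783, 0.000259667 ms; sum = 0.00143945 ms.
End-to-end = 0.165 ms.

0.165 ms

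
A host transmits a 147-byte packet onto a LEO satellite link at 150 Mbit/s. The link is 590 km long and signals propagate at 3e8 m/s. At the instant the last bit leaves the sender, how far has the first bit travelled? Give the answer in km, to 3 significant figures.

2.35 km

t_tx = L/R = 1176/150000000 = 7.84e-06 s.
Distance = s × t_tx = 300000000 × 7.84e-06 = 2.35 km.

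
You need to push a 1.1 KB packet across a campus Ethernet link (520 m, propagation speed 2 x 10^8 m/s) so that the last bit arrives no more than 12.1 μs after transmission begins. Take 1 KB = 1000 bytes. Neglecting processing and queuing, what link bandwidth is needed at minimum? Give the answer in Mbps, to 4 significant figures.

926.3 Mbps

L = 8800 bits.
Propagation delay = 520 / 200000000 = 2.6 μs.
Transmission budget = 12.1 − 2.6 = 9.5 μs.
R ≥ L / t_tx = 8800 bits / 9.5e-06 s = 926.3 Mbps.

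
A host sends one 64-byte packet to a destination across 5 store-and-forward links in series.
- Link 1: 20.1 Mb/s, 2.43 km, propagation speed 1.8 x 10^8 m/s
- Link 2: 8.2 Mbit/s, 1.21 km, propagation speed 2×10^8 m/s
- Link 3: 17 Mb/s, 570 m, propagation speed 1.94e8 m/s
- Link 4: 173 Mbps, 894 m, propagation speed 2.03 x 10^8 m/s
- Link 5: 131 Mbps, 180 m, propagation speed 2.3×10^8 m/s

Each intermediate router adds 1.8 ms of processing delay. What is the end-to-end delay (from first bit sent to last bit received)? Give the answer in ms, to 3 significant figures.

L = 64 × 8 = 512 bits.
Transmission delays (L/R per hop): 0.0254726, 0.062439, 0.0301176, 0.00295954, 0.0039084 ms; sum = 0.124897 ms.
Propagation delays (d/s per hop): 0.0135, 0.00605, 0.00293814, 0.00440394, 0.000782609 ms; sum = 0.0276747 ms.
Processing at 4 router(s): 4 × 1.8 ms = 7.2 ms.
End-to-end = 7.35 ms.

7.35 ms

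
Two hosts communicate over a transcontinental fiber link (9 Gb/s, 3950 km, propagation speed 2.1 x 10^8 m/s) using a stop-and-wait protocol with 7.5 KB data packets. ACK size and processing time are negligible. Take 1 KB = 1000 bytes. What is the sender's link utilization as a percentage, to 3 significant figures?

t_tx = L/R = 60000/9000000000 = 6.66667e-06 s.
t_prop = 3950000/210000000 = 0.0188095 s; RTT = 0.037619 s.
Cycle = t_tx + RTT = 0.0376257 s.
Utilization = t_tx / cycle = 6.66667e-06/0.0376257 = 0.0177 %.

0.0177 %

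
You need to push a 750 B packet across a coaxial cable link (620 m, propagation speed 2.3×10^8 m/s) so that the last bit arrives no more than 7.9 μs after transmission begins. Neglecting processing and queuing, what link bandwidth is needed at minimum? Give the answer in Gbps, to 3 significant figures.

1.15 Gbps

L = 6000 bits.
Propagation delay = 620 / 2.3e+08 = 2.69565 μs.
Transmission budget = 7.9 − 2.69565 = 5.20435 μs.
R ≥ L / t_tx = 6000 bits / 5.20435e-06 s = 1.15 Gbps.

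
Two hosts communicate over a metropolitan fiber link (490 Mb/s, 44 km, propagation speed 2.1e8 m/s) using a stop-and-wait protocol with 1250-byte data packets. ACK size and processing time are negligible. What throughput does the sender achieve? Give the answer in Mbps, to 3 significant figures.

t_tx = L/R = 10000/490000000 = 2.04082e-05 s.
t_prop = 44000/210000000 = 0.000209524 s; RTT = 0.000419048 s.
Cycle = t_tx + RTT = 0.000439456 s.
Throughput = L / cycle = 10000 / 0.000439456 = 22.8 Mbps.

22.8 Mbps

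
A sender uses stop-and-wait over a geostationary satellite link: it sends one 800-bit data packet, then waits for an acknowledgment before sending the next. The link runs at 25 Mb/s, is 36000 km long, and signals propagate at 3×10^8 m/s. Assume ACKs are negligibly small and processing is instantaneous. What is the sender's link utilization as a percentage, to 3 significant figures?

0.0133 %

t_tx = L/R = 800/25000000 = 3.2e-05 s.
t_prop = 36000000/300000000 = 0.12 s; RTT = 0.24 s.
Cycle = t_tx + RTT = 0.240032 s.
Utilization = t_tx / cycle = 3.2e-05/0.240032 = 0.0133 %.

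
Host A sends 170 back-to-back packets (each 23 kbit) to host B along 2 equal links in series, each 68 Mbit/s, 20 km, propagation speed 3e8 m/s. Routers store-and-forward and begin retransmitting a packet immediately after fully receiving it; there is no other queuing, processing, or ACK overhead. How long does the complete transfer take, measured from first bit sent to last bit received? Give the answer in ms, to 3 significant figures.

Per-hop transmission t_tx = L/R = 23000/68000000 = 0.338235 ms.
Per-hop propagation t_prop = 20000/300000000 = 0.0666667 ms.
Pipeline fill: first packet needs 2·t_tx to clear all hops; remaining 169 packets each add one t_tx.
Total = (2+170-1)·t_tx + 2·t_prop = 171·0.338235 + 2·0.0666667 = 58.0 ms.

58.0 ms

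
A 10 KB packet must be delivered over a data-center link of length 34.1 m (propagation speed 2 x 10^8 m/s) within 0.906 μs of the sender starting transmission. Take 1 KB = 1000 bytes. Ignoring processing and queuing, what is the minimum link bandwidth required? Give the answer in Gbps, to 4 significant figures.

L = 80000 bits.
Propagation delay = 34.1 / 200000000 = 0.1705 μs.
Transmission budget = 0.906 − 0.1705 = 0.7355 μs.
R ≥ L / t_tx = 80000 bits / 7.355e-07 s = 108.8 Gbps.

108.8 Gbps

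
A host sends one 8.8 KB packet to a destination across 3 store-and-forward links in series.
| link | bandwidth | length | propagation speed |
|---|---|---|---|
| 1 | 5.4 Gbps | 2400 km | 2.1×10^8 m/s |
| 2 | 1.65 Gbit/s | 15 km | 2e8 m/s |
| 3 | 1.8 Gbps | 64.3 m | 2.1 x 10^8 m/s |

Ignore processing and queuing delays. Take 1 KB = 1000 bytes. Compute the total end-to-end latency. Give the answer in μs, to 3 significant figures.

L = 70400 bits.
Transmission delays (L/R per hop): 13.037, 42.6667, 39.1111 μs; sum = 94.8148 μs.
Propagation delays (d/s per hop): 11428.6, 75, 0.30619 μs; sum = 11503.9 μs.
End-to-end = 11600 μs.

11600 μs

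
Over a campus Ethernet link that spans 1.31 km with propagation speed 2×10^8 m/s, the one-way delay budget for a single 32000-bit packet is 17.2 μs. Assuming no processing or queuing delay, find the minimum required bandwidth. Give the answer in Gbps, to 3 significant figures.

3.00 Gbps

Propagation delay = 1310 / 200000000 = 6.55 μs.
Transmission budget = 17.2 − 6.55 = 10.65 μs.
R ≥ L / t_tx = 32000 bits / 1.065e-05 s = 3.00 Gbps.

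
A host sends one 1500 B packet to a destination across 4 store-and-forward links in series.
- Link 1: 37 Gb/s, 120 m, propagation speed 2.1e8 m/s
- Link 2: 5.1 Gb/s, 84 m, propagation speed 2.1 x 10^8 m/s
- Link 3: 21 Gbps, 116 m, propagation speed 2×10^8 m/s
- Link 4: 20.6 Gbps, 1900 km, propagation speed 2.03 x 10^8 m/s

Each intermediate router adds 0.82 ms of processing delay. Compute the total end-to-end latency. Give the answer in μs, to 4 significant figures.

L = 1500 × 8 = 12000 bits.
Transmission delays (L/R per hop): 0.324324, 2.35294, 0.571429, 0.582524 μs; sum = 3.83122 μs.
Propagation delays (d/s per hop): 0.571429, 0.4, 0.58, 9359.61 μs; sum = 9361.16 μs.
Processing at 3 router(s): 3 × 0.82 ms = 2460 μs.
End-to-end = 11820 μs.

11820 μs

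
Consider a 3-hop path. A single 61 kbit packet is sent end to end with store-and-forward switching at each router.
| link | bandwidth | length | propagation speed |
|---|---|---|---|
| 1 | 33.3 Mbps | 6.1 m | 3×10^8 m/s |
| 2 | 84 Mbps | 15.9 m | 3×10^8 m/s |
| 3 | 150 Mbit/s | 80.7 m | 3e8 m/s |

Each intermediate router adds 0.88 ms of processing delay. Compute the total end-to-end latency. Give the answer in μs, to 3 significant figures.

L = 61000 bits.
Transmission delays (L/R per hop): 1831.83, 726.19, 406.667 μs; sum = 2964.69 μs.
Propagation delays (d/s per hop): 0.0203333, 0.053, 0.269 μs; sum = 0.342333 μs.
Processing at 2 router(s): 2 × 0.88 ms = 1760 μs.
End-to-end = 4730 μs.

4730 μs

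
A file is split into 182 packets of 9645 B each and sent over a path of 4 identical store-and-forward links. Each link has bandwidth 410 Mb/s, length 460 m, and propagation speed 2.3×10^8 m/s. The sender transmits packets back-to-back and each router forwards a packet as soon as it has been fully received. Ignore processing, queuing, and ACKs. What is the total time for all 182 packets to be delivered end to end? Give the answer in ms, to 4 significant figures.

34.82 ms

Per-hop transmission t_tx = L/R = 77160/410000000 = 0.188195 ms.
Per-hop propagation t_prop = 460/2.3e+08 = 0.002 ms.
Pipeline fill: first packet needs 4·t_tx to clear all hops; remaining 181 packets each add one t_tx.
Total = (4+182-1)·t_tx + 4·t_prop = 185·0.188195 + 4·0.002 = 34.82 ms.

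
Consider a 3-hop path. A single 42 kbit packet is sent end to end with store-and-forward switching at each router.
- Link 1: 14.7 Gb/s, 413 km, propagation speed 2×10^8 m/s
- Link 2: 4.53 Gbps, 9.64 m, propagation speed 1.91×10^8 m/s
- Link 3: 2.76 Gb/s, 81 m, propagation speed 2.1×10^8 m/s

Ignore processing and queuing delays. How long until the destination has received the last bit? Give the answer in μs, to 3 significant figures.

2090 μs

L = 42000 bits.
Transmission delays (L/R per hop): 2.85714, 9.27152, 15.2174 μs; sum = 27.3461 μs.
Propagation delays (d/s per hop): 2065, 0.0504712, 0.385714 μs; sum = 2065.44 μs.
End-to-end = 2090 μs.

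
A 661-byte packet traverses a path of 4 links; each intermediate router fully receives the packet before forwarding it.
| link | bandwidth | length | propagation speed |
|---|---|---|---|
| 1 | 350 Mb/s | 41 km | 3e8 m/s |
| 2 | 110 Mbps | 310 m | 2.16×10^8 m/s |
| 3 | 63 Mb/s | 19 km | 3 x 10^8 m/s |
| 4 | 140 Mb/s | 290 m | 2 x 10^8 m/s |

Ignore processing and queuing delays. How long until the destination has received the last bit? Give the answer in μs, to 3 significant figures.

388 μs

L = 661 × 8 = 5288 bits.
Transmission delays (L/R per hop): 15.1086, 48.0727, 83.9365, 37.7714 μs; sum = 184.889 μs.
Propagation delays (d/s per hop): 136.667, 1.43519, 63.3333, 1.45 μs; sum = 202.885 μs.
End-to-end = 388 μs.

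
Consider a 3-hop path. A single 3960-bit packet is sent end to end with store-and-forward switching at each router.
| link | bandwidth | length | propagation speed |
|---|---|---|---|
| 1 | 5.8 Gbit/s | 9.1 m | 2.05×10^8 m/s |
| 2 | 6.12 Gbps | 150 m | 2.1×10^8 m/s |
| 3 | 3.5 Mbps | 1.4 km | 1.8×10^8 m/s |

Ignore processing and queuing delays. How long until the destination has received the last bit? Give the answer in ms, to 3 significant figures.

1.14 ms

Transmission delays (L/R per hop): 0.000682759, 0.000647059, 1.13143 ms; sum = 1.13276 ms.
Propagation delays (d/s per hop): 4.43902e-05, 0.000714286, 0.00777778 ms; sum = 0.00853645 ms.
End-to-end = 1.14 ms.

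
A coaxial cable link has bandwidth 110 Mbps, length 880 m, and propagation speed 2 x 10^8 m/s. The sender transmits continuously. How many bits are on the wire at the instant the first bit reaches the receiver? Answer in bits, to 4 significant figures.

Propagation delay = 880 / 200000000 = 4.4e-06 s.
BDP = R × t_prop = 110000000 × 4.4e-06 = 484 bits.

484.0 bits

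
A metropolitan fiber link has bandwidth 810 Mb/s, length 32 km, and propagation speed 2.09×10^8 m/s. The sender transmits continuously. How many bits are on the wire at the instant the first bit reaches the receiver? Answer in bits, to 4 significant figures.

Propagation delay = 32000 / 209000000 = 0.00015311 s.
BDP = R × t_prop = 810000000 × 0.00015311 = 124019 bits.

124000 bits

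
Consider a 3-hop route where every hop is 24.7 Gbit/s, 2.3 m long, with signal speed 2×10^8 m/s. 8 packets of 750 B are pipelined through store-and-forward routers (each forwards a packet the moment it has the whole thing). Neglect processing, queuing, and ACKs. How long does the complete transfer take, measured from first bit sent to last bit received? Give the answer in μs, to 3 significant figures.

2.46 μs

Per-hop transmission t_tx = L/R = 6000/24700000000 = 0.242915 μs.
Per-hop propagation t_prop = 2.3/200000000 = 0.0115 μs.
Pipeline fill: first packet needs 3·t_tx to clear all hops; remaining 7 packets each add one t_tx.
Total = (3+8-1)·t_tx + 3·t_prop = 10·0.242915 + 3·0.0115 = 2.46 μs.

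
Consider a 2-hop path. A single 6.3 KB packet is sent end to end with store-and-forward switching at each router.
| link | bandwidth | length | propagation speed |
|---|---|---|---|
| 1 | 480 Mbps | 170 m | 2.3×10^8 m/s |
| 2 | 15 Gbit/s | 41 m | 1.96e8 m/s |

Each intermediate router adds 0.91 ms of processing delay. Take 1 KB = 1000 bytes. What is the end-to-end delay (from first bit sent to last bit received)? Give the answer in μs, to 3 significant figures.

L = 50400 bits.
Transmission delays (L/R per hop): 105, 3.36 μs; sum = 108.36 μs.
Propagation delays (d/s per hop): 0.73913, 0.209184 μs; sum = 0.948314 μs.
Processing at 1 router(s): 1 × 0.91 ms = 910 μs.
End-to-end = 1020 μs.

1020 μs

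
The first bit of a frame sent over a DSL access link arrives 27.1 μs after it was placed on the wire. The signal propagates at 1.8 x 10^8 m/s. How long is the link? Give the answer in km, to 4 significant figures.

d = s × t_prop = 180000000 × 2.71e-05 = 4.878 km.

4.878 km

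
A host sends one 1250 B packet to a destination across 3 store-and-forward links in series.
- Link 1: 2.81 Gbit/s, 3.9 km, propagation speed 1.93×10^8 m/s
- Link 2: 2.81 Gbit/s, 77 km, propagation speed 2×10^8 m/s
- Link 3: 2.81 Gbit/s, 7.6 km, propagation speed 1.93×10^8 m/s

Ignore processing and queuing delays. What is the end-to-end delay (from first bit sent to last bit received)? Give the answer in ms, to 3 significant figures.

L = 1250 × 8 = 10000 bits.
Transmission delay per hop = L/R = 10000/2810000000 = 0.00355872 ms; 3 hops → 0.0106762 ms.
Propagation delays (d/s per hop): 0.0202073, 0.385, 0.0393782 ms; sum = 0.444585 ms.
End-to-end = 0.455 ms.

0.455 ms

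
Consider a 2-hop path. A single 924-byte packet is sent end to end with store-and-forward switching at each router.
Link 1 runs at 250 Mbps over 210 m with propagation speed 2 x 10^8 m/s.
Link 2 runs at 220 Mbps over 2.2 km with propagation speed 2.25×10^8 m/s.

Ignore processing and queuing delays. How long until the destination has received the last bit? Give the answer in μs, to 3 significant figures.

74.0 μs

L = 924 × 8 = 7392 bits.
Transmission delays (L/R per hop): 29.568, 33.6 μs; sum = 63.168 μs.
Propagation delays (d/s per hop): 1.05, 9.77778 μs; sum = 10.8278 μs.
End-to-end = 74.0 μs.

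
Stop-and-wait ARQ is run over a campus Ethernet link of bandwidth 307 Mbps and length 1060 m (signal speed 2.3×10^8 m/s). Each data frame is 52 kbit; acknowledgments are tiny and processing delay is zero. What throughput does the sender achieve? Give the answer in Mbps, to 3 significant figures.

t_tx = L/R = 52000/307000000 = 0.000169381 s.
t_prop = 1060/2.3e+08 = 4.6087e-06 s; RTT = 9.21739e-06 s.
Cycle = t_tx + RTT = 0.000178598 s.
Throughput = L / cycle = 52000 / 0.000178598 = 291 Mbps.

291 Mbps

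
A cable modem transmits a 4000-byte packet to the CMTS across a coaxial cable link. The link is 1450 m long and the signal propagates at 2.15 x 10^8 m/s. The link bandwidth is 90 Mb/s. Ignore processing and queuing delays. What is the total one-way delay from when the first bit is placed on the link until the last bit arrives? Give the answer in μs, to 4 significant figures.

L = 4000 × 8 = 32000 bits.
Transmission delay = L/R = 32000 / 90000000 = 355.556 μs.
Propagation delay = d/s = 1450 m / 215000000 m/s = 6.74419 μs.
Total = 362.3 μs.

362.3 μs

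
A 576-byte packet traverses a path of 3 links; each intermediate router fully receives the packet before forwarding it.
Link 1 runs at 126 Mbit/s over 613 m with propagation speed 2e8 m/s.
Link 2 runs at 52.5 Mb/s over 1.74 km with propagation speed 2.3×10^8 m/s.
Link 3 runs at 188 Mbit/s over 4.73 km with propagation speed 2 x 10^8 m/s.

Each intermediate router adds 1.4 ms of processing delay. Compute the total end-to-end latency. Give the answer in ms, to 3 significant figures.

2.98 ms

L = 576 × 8 = 4608 bits.
Transmission delays (L/R per hop): 0.0365714, 0.0877714, 0.0245106 ms; sum = 0.148853 ms.
Propagation delays (d/s per hop): 0.003065, 0.00756522, 0.02365 ms; sum = 0.0342802 ms.
Processing at 2 router(s): 2 × 1.4 ms = 2.8 ms.
End-to-end = 2.98 ms.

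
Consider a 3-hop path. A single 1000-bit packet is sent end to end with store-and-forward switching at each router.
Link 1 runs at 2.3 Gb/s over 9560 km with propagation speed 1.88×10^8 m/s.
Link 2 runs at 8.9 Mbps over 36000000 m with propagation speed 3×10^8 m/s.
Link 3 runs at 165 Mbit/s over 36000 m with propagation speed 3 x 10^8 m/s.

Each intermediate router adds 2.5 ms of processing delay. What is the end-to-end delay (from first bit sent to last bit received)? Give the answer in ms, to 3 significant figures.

Transmission delays (L/R per hop): 0.000434783, 0.11236, 0.00606061 ms; sum = 0.118855 ms.
Propagation delays (d/s per hop): 50.8511, 120, 0.12 ms; sum = 170.971 ms.
Processing at 2 router(s): 2 × 2.5 ms = 5 ms.
End-to-end = 176 ms.

176 ms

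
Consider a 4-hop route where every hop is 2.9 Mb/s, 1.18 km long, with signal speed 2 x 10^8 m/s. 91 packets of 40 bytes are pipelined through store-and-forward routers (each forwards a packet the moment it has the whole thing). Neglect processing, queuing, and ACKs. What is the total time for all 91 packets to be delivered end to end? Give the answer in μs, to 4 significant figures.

10400 μs

Per-hop transmission t_tx = L/R = 320/2900000 = 110.345 μs.
Per-hop propagation t_prop = 1180/200000000 = 5.9 μs.
Pipeline fill: first packet needs 4·t_tx to clear all hops; remaining 90 packets each add one t_tx.
Total = (4+91-1)·t_tx + 4·t_prop = 94·110.345 + 4·5.9 = 10400 μs.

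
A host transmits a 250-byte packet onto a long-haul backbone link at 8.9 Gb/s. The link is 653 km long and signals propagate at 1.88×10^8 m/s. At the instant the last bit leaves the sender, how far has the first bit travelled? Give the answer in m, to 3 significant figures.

t_tx = L/R = 2000/8900000000 = 2.24719e-07 s.
Distance = s × t_tx = 188000000 × 2.24719e-07 = 42.2 m.

42.2 m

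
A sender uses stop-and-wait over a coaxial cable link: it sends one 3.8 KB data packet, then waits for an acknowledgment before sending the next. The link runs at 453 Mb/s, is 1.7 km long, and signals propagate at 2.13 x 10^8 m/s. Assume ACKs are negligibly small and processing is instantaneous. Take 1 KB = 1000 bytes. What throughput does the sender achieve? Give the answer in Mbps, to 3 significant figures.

366 Mbps

t_tx = L/R = 30400/453000000 = 6.71082e-05 s.
t_prop = 1700/213000000 = 7.98122e-06 s; RTT = 1.59624e-05 s.
Cycle = t_tx + RTT = 8.30706e-05 s.
Throughput = L / cycle = 30400 / 8.30706e-05 = 366 Mbps.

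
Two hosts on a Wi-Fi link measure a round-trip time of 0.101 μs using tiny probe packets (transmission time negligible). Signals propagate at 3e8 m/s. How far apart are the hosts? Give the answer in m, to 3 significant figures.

One-way propagation = RTT/2 = 0.0505 μs.
d = s × t = 300000000 × 5.05e-08 = 15.2 m.

15.2 m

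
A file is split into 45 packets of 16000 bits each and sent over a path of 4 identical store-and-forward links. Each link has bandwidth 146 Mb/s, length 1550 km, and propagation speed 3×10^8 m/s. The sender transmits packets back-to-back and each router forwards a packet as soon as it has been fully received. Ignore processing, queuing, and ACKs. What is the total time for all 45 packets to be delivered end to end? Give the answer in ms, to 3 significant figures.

25.9 ms

Per-hop transmission t_tx = L/R = 16000/146000000 = 0.109589 ms.
Per-hop propagation t_prop = 1550000/300000000 = 5.16667 ms.
Pipeline fill: first packet needs 4·t_tx to clear all hops; remaining 44 packets each add one t_tx.
Total = (4+45-1)·t_tx + 4·t_prop = 48·0.109589 + 4·5.16667 = 25.9 ms.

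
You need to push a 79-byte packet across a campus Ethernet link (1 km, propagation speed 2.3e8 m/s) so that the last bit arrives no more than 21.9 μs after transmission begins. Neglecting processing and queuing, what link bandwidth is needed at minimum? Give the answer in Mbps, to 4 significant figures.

36.01 Mbps

L = 632 bits.
Propagation delay = 1000 / 2.3e+08 = 4.34783 μs.
Transmission budget = 21.9 − 4.34783 = 17.5522 μs.
R ≥ L / t_tx = 632 bits / 1.75522e-05 s = 36.01 Mbps.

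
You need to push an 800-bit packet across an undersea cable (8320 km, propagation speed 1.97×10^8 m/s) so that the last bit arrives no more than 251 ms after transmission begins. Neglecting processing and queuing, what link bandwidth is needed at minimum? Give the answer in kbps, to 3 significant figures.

3.83 kbps

Propagation delay = 8320000 / 197000000 = 42.2335 ms.
Transmission budget = 251 − 42.2335 = 208.766 ms.
R ≥ L / t_tx = 800 bits / 0.208766 s = 3.83 kbps.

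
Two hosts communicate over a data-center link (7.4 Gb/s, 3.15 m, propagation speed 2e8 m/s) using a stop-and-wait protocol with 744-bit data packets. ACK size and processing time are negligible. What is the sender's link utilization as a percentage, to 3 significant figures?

76.1 %

t_tx = L/R = 744/7400000000 = 1.00541e-07 s.
t_prop = 3.15/200000000 = 1.575e-08 s; RTT = 3.15e-08 s.
Cycle = t_tx + RTT = 1.32041e-07 s.
Utilization = t_tx / cycle = 1.00541e-07/1.32041e-07 = 76.1 %.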